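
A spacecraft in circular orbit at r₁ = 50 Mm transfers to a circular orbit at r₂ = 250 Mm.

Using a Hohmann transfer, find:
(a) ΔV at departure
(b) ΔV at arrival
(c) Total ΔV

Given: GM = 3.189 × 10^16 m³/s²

Convert to SI: r₁ = 50 Mm = 5e+07 m; r₂ = 250 Mm = 2.5e+08 m.
Transfer semi-major axis: a_t = (r₁ + r₂)/2 = (5e+07 + 2.5e+08)/2 = 1.5e+08 m.
Circular speeds: v₁ = √(GM/r₁) = 25254.7 m/s, v₂ = √(GM/r₂) = 11294.2 m/s.
Transfer speeds (vis-viva v² = GM(2/r − 1/a_t)): v₁ᵗ = 32603.7 m/s, v₂ᵗ = 6520.74 m/s.
(a) ΔV₁ = |v₁ᵗ − v₁| ≈ 7349 m/s = 7.349 km/s.
(b) ΔV₂ = |v₂ − v₂ᵗ| ≈ 4774 m/s = 4.774 km/s.
(c) ΔV_total = ΔV₁ + ΔV₂ ≈ 1.212e+04 m/s = 12.12 km/s.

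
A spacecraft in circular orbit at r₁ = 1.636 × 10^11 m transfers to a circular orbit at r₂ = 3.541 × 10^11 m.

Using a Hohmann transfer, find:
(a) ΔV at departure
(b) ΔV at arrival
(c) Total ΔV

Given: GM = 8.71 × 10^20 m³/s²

Transfer semi-major axis: a_t = (r₁ + r₂)/2 = (1.636e+11 + 3.541e+11)/2 = 2.5885e+11 m.
Circular speeds: v₁ = √(GM/r₁) = 72965.5 m/s, v₂ = √(GM/r₂) = 49595.9 m/s.
Transfer speeds (vis-viva v² = GM(2/r − 1/a_t)): v₁ᵗ = 85340.7 m/s, v₂ᵗ = 39428.8 m/s.
(a) ΔV₁ = |v₁ᵗ − v₁| ≈ 1.238e+04 m/s = 12.38 km/s.
(b) ΔV₂ = |v₂ − v₂ᵗ| ≈ 1.017e+04 m/s = 10.17 km/s.
(c) ΔV_total = ΔV₁ + ΔV₂ ≈ 2.254e+04 m/s = 22.54 km/s.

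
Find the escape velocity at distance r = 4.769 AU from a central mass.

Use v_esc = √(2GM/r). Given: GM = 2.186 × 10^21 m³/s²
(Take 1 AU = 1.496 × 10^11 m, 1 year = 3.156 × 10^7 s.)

Convert to SI: r = 4.769 AU = 7.13442e+11 m.
Escape velocity comes from setting total energy to zero: ½v² − GM/r = 0 ⇒ v_esc = √(2GM / r).
v_esc = √(2 · 2.186e+21 / 7.13442e+11) m/s ≈ 7.828e+04 m/s = 16.51 AU/year.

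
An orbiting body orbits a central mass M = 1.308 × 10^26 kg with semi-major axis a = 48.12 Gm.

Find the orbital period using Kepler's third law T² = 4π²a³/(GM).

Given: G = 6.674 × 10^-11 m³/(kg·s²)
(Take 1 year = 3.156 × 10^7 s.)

Convert to SI: a = 48.12 Gm = 4.812e+10 m.
GM = G · M = 6.674e-11 · 1.308e+26 = 8.72959e+15 m³/s².
Kepler's third law: T = 2π √(a³ / GM).
Substituting a = 4.812e+10 m and GM = 8.72959e+15 m³/s²:
T = 2π √((4.812e+10)³ / 8.72959e+15) s
T ≈ 7.099e+08 s = 22.49 years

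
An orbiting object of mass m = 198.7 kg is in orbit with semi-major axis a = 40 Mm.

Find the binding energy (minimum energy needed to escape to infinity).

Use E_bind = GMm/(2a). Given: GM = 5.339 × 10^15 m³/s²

Convert to SI: a = 40 Mm = 4e+07 m.
Total orbital energy is E = −GMm/(2a); binding energy is E_bind = −E = GMm/(2a).
E_bind = 5.339e+15 · 198.7 / (2 · 4e+07) J ≈ 1.326e+10 J = 13.26 GJ.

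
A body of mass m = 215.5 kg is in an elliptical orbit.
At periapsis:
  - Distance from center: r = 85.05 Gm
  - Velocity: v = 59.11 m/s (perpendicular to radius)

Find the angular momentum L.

Convert to SI: r = 85.05 Gm = 8.505e+10 m.
Since v is perpendicular to r, L = m · v · r.
L = 215.5 · 59.11 · 8.505e+10 kg·m²/s ≈ 1.083e+15 kg·m²/s.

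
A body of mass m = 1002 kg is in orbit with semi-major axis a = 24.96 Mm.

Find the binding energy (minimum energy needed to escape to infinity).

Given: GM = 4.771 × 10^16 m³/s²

Convert to SI: a = 24.96 Mm = 2.496e+07 m.
Total orbital energy is E = −GMm/(2a); binding energy is E_bind = −E = GMm/(2a).
E_bind = 4.771e+16 · 1002 / (2 · 2.496e+07) J ≈ 9.576e+11 J = 957.6 GJ.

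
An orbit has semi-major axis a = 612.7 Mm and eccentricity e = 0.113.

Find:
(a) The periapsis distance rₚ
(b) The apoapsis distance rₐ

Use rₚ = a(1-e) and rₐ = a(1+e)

Convert to SI: a = 612.7 Mm = 6.127e+08 m.
(a) rₚ = a(1 − e) = 6.127e+08 · (1 − 0.113) = 6.127e+08 · 0.887 ≈ 5.435e+08 m = 543.5 Mm.
(b) rₐ = a(1 + e) = 6.127e+08 · (1 + 0.113) = 6.127e+08 · 1.113 ≈ 6.819e+08 m = 681.9 Mm.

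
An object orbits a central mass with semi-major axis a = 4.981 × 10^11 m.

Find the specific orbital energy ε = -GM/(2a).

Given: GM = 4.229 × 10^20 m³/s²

ε = −GM / (2a).
ε = −4.229e+20 / (2 · 4.981e+11) J/kg ≈ -4.245e+08 J/kg = -424.5 MJ/kg.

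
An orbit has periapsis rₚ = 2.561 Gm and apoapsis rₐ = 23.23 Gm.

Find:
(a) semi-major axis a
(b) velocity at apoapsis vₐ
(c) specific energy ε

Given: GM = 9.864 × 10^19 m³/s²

Convert to SI: rₚ = 2.561 Gm = 2.561e+09 m; rₐ = 23.23 Gm = 2.323e+10 m.
(a) a = (rₚ + rₐ)/2 = (2.561e+09 + 2.323e+10)/2 ≈ 1.29e+10 m
(b) With a = (rₚ + rₐ)/2 = 1.28955e+10 m, vₐ = √(GM (2/rₐ − 1/a)) = √(9.864e+19 · (2/2.323e+10 − 1/1.28955e+10)) m/s ≈ 2.904e+04 m/s
(c) With a = (rₚ + rₐ)/2 = 1.28955e+10 m, ε = −GM/(2a) = −9.864e+19/(2 · 1.28955e+10) J/kg ≈ -3.825e+09 J/kg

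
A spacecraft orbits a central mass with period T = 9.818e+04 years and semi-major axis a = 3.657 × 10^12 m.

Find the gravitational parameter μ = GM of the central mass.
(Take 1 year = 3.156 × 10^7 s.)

Convert to SI: T = 9.818e+04 years = 3.09856e+12 s.
GM = 4π² · a³ / T².
GM = 4π² · (3.657e+12)³ / (3.09856e+12)² m³/s² ≈ 2.011e+14 m³/s² = 2.011 × 10^14 m³/s².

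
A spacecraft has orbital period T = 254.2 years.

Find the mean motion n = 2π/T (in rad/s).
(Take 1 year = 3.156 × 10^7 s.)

Convert to SI: T = 254.2 years = 8.02255e+09 s.
n = 2π / T.
n = 2π / 8.02255e+09 s ≈ 7.832e-10 rad/s.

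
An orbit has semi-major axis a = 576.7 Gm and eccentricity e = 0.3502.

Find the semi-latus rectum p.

Convert to SI: a = 576.7 Gm = 5.767e+11 m.
p = a (1 − e²).
p = 5.767e+11 · (1 − (0.3502)²) = 5.767e+11 · 0.87736 ≈ 5.06e+11 m = 506 Gm.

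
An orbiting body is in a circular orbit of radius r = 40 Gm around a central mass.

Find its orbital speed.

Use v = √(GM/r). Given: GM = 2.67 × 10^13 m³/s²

Convert to SI: r = 40 Gm = 4e+10 m.
For a circular orbit, gravity supplies the centripetal force, so v = √(GM / r).
v = √(2.67e+13 / 4e+10) m/s ≈ 25.84 m/s = 25.84 m/s.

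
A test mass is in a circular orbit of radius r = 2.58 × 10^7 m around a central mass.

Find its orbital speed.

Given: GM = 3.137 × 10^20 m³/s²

For a circular orbit, gravity supplies the centripetal force, so v = √(GM / r).
v = √(3.137e+20 / 2.58e+07) m/s ≈ 3.487e+06 m/s = 3487 km/s.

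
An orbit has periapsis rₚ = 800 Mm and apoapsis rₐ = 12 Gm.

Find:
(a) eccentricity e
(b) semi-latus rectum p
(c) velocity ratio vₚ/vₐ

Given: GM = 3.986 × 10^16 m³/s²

Convert to SI: rₚ = 800 Mm = 8e+08 m; rₐ = 12 Gm = 1.2e+10 m.
(a) e = (rₐ − rₚ)/(rₐ + rₚ) = (1.2e+10 − 8e+08)/(1.2e+10 + 8e+08) ≈ 0.875
(b) From a = (rₚ + rₐ)/2 = 6.4e+09 m and e = (rₐ − rₚ)/(rₐ + rₚ) = 0.875, p = a(1 − e²) = 6.4e+09 · (1 − (0.875)²) ≈ 1.5e+09 m
(c) Conservation of angular momentum (rₚvₚ = rₐvₐ) gives vₚ/vₐ = rₐ/rₚ = 1.2e+10/8e+08 ≈ 15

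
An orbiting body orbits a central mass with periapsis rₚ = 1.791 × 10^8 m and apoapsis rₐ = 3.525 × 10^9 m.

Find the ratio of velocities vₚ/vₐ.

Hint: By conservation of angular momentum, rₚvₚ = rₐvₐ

Conservation of angular momentum gives rₚvₚ = rₐvₐ, so vₚ/vₐ = rₐ/rₚ.
vₚ/vₐ = 3.525e+09 / 1.791e+08 ≈ 19.68.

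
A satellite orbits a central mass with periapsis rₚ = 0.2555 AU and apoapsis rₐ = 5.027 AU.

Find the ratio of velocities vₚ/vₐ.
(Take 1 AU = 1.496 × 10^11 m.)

Convert to SI: rₚ = 0.2555 AU = 3.82228e+10 m; rₐ = 5.027 AU = 7.52039e+11 m.
Conservation of angular momentum gives rₚvₚ = rₐvₐ, so vₚ/vₐ = rₐ/rₚ.
vₚ/vₐ = 7.52039e+11 / 3.82228e+10 ≈ 19.68.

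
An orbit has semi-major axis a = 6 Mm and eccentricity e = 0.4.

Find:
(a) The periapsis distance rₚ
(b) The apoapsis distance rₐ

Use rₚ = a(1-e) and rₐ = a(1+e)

Convert to SI: a = 6 Mm = 6e+06 m.
(a) rₚ = a(1 − e) = 6e+06 · (1 − 0.4) = 6e+06 · 0.6 ≈ 3.6e+06 m = 3.6 Mm.
(b) rₐ = a(1 + e) = 6e+06 · (1 + 0.4) = 6e+06 · 1.4 ≈ 8.4e+06 m = 8.4 Mm.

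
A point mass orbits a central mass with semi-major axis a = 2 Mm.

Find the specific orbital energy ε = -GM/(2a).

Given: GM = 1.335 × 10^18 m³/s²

Convert to SI: a = 2 Mm = 2e+06 m.
ε = −GM / (2a).
ε = −1.335e+18 / (2 · 2e+06) J/kg ≈ -3.338e+11 J/kg = -333.8 GJ/kg.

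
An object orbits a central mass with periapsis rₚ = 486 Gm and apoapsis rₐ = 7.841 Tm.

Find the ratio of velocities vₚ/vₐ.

Convert to SI: rₚ = 486 Gm = 4.86e+11 m; rₐ = 7.841 Tm = 7.841e+12 m.
Conservation of angular momentum gives rₚvₚ = rₐvₐ, so vₚ/vₐ = rₐ/rₚ.
vₚ/vₐ = 7.841e+12 / 4.86e+11 ≈ 16.13.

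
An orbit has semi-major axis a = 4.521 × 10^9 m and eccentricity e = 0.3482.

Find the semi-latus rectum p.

p = a (1 − e²).
p = 4.521e+09 · (1 − (0.3482)²) = 4.521e+09 · 0.878757 ≈ 3.973e+09 m = 3.973 × 10^9 m.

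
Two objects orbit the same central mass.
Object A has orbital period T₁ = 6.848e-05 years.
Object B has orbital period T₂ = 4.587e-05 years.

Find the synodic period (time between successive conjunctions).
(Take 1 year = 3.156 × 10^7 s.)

Convert to SI: T₁ = 6.848e-05 years = 2161.23 s; T₂ = 4.587e-05 years = 1447.66 s.
T_syn = |T₁ · T₂ / (T₁ − T₂)|.
T_syn = |2161.23 · 1447.66 / (2161.23 − 1447.66)| s ≈ 4385 s = 0.0001389 years.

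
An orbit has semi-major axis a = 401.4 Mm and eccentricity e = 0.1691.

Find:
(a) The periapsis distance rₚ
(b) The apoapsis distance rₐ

Convert to SI: a = 401.4 Mm = 4.014e+08 m.
(a) rₚ = a(1 − e) = 4.014e+08 · (1 − 0.1691) = 4.014e+08 · 0.8309 ≈ 3.335e+08 m = 333.5 Mm.
(b) rₐ = a(1 + e) = 4.014e+08 · (1 + 0.1691) = 4.014e+08 · 1.1691 ≈ 4.693e+08 m = 469.3 Mm.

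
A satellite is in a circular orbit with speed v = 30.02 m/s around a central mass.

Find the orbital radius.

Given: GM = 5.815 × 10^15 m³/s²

For a circular orbit, v² = GM / r, so r = GM / v².
r = 5.815e+15 / (30.02)² m ≈ 6.453e+12 m = 6.453 Tm.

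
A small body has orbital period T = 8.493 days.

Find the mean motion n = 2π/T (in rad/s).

Convert to SI: T = 8.493 days = 733795 s.
n = 2π / T.
n = 2π / 733795 s ≈ 8.563e-06 rad/s.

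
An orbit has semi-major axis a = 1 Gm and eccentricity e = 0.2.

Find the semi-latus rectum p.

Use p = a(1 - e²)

Convert to SI: a = 1 Gm = 1e+09 m.
p = a (1 − e²).
p = 1e+09 · (1 − (0.2)²) = 1e+09 · 0.96 ≈ 9.6e+08 m = 960 Mm.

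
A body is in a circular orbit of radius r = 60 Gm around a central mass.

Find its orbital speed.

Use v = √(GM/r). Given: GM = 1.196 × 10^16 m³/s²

Convert to SI: r = 60 Gm = 6e+10 m.
For a circular orbit, gravity supplies the centripetal force, so v = √(GM / r).
v = √(1.196e+16 / 6e+10) m/s ≈ 446.5 m/s = 446.5 m/s.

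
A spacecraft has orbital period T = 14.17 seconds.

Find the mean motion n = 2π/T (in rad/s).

n = 2π / T.
n = 2π / 14.17 s ≈ 0.4434 rad/s.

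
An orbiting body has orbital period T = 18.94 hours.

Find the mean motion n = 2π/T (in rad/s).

Convert to SI: T = 18.94 hours = 68184 s.
n = 2π / T.
n = 2π / 68184 s ≈ 9.215e-05 rad/s.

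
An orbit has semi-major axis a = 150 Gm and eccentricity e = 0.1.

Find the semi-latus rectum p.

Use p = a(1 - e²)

Convert to SI: a = 150 Gm = 1.5e+11 m.
p = a (1 − e²).
p = 1.5e+11 · (1 − (0.1)²) = 1.5e+11 · 0.99 ≈ 1.485e+11 m = 148.5 Gm.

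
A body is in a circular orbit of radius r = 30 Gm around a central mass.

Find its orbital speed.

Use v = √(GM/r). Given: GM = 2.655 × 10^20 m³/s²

Convert to SI: r = 30 Gm = 3e+10 m.
For a circular orbit, gravity supplies the centripetal force, so v = √(GM / r).
v = √(2.655e+20 / 3e+10) m/s ≈ 9.407e+04 m/s = 94.07 km/s.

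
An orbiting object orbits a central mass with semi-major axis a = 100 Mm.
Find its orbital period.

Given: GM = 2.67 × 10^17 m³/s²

Convert to SI: a = 100 Mm = 1e+08 m.
Kepler's third law: T = 2π √(a³ / GM).
Substituting a = 1e+08 m and GM = 2.67e+17 m³/s²:
T = 2π √((1e+08)³ / 2.67e+17) s
T ≈ 1.216e+04 s = 3.378 hours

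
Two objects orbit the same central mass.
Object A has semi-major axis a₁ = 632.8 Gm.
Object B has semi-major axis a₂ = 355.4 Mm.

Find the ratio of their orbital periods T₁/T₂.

Convert to SI: a₁ = 632.8 Gm = 6.328e+11 m; a₂ = 355.4 Mm = 3.554e+08 m.
From Kepler's third law, (T₁/T₂)² = (a₁/a₂)³, so T₁/T₂ = (a₁/a₂)^(3/2).
a₁/a₂ = 6.328e+11 / 3.554e+08 = 1780.53.
T₁/T₂ = (1780.53)^(3/2) ≈ 7.513e+04.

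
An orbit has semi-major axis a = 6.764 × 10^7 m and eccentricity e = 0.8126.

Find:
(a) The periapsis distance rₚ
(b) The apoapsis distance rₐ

(a) rₚ = a(1 − e) = 6.764e+07 · (1 − 0.8126) = 6.764e+07 · 0.1874 ≈ 1.268e+07 m = 1.268 × 10^7 m.
(b) rₐ = a(1 + e) = 6.764e+07 · (1 + 0.8126) = 6.764e+07 · 1.8126 ≈ 1.226e+08 m = 1.226 × 10^8 m.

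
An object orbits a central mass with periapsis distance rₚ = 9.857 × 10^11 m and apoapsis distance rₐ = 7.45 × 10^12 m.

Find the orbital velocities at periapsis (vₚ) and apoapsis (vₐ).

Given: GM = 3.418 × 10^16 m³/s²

Use the vis-viva equation v² = GM(2/r − 1/a) with a = (rₚ + rₐ)/2 = (9.857e+11 + 7.45e+12)/2 = 4.21785e+12 m.
vₚ = √(GM · (2/rₚ − 1/a)) = √(3.418e+16 · (2/9.857e+11 − 1/4.21785e+12)) m/s ≈ 247.5 m/s = 247.5 m/s.
vₐ = √(GM · (2/rₐ − 1/a)) = √(3.418e+16 · (2/7.45e+12 − 1/4.21785e+12)) m/s ≈ 32.74 m/s = 32.74 m/s.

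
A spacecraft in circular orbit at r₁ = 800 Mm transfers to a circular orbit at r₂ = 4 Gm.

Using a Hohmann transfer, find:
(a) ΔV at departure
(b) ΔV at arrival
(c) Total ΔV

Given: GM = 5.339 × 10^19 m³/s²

Convert to SI: r₁ = 800 Mm = 8e+08 m; r₂ = 4 Gm = 4e+09 m.
Transfer semi-major axis: a_t = (r₁ + r₂)/2 = (8e+08 + 4e+09)/2 = 2.4e+09 m.
Circular speeds: v₁ = √(GM/r₁) = 258336 m/s, v₂ = √(GM/r₂) = 115531 m/s.
Transfer speeds (vis-viva v² = GM(2/r − 1/a_t)): v₁ᵗ = 333510 m/s, v₂ᵗ = 66702.1 m/s.
(a) ΔV₁ = |v₁ᵗ − v₁| ≈ 7.517e+04 m/s = 75.17 km/s.
(b) ΔV₂ = |v₂ − v₂ᵗ| ≈ 4.883e+04 m/s = 48.83 km/s.
(c) ΔV_total = ΔV₁ + ΔV₂ ≈ 1.24e+05 m/s = 124 km/s.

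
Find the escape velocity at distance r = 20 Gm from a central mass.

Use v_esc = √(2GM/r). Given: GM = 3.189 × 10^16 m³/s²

Convert to SI: r = 20 Gm = 2e+10 m.
Escape velocity comes from setting total energy to zero: ½v² − GM/r = 0 ⇒ v_esc = √(2GM / r).
v_esc = √(2 · 3.189e+16 / 2e+10) m/s ≈ 1786 m/s = 1.786 km/s.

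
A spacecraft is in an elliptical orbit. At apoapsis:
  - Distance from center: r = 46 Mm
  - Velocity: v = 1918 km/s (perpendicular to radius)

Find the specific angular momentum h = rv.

Convert to SI: r = 46 Mm = 4.6e+07 m; v = 1918 km/s = 1.918e+06 m/s.
With v perpendicular to r, h = r · v.
h = 4.6e+07 · 1.918e+06 m²/s ≈ 8.823e+13 m²/s.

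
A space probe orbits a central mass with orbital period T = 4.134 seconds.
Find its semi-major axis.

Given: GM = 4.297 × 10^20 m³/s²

Invert Kepler's third law: a = (GM · T² / (4π²))^(1/3).
Substituting T = 4.134 s and GM = 4.297e+20 m³/s²:
a = (4.297e+20 · (4.134)² / (4π²))^(1/3) m
a ≈ 5.708e+06 m = 5.708 Mm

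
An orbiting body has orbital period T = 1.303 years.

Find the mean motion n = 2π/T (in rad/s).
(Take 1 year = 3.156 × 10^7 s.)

Convert to SI: T = 1.303 years = 4.11227e+07 s.
n = 2π / T.
n = 2π / 4.11227e+07 s ≈ 1.528e-07 rad/s.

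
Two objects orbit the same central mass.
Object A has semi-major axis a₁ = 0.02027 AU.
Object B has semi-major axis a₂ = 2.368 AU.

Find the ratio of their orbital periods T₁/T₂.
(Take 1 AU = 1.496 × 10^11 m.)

Convert to SI: a₁ = 0.02027 AU = 3.03239e+09 m; a₂ = 2.368 AU = 3.54253e+11 m.
From Kepler's third law, (T₁/T₂)² = (a₁/a₂)³, so T₁/T₂ = (a₁/a₂)^(3/2).
a₁/a₂ = 3.03239e+09 / 3.54253e+11 = 0.00855997.
T₁/T₂ = (0.00855997)^(3/2) ≈ 0.000792.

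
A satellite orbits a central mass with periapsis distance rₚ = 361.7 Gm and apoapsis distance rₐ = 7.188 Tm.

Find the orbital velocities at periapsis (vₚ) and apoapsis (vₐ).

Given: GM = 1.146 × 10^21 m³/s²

Convert to SI: rₚ = 361.7 Gm = 3.617e+11 m; rₐ = 7.188 Tm = 7.188e+12 m.
Use the vis-viva equation v² = GM(2/r − 1/a) with a = (rₚ + rₐ)/2 = (3.617e+11 + 7.188e+12)/2 = 3.77485e+12 m.
vₚ = √(GM · (2/rₚ − 1/a)) = √(1.146e+21 · (2/3.617e+11 − 1/3.77485e+12)) m/s ≈ 7.767e+04 m/s = 77.67 km/s.
vₐ = √(GM · (2/rₐ − 1/a)) = √(1.146e+21 · (2/7.188e+12 − 1/3.77485e+12)) m/s ≈ 3909 m/s = 3.909 km/s.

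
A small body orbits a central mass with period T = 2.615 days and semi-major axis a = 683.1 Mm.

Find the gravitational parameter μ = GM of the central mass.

Convert to SI: T = 2.615 days = 225936 s; a = 683.1 Mm = 6.831e+08 m.
GM = 4π² · a³ / T².
GM = 4π² · (6.831e+08)³ / (225936)² m³/s² ≈ 2.465e+17 m³/s² = 2.465 × 10^17 m³/s².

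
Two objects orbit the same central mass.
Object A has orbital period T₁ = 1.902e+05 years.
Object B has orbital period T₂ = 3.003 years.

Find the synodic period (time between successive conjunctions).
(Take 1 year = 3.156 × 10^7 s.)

Convert to SI: T₁ = 1.902e+05 years = 6.00271e+12 s; T₂ = 3.003 years = 9.47747e+07 s.
T_syn = |T₁ · T₂ / (T₁ − T₂)|.
T_syn = |6.00271e+12 · 9.47747e+07 / (6.00271e+12 − 9.47747e+07)| s ≈ 9.478e+07 s = 3.003 years.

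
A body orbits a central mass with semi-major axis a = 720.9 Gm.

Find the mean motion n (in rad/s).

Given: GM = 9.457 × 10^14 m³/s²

Convert to SI: a = 720.9 Gm = 7.209e+11 m.
n = √(GM / a³).
n = √(9.457e+14 / (7.209e+11)³) rad/s ≈ 5.024e-11 rad/s.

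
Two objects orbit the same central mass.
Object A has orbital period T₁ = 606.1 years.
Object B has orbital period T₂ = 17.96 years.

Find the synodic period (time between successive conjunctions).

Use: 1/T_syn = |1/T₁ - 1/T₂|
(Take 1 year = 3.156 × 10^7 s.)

Convert to SI: T₁ = 606.1 years = 1.91285e+10 s; T₂ = 17.96 years = 5.66818e+08 s.
T_syn = |T₁ · T₂ / (T₁ − T₂)|.
T_syn = |1.91285e+10 · 5.66818e+08 / (1.91285e+10 − 5.66818e+08)| s ≈ 5.841e+08 s = 18.51 years.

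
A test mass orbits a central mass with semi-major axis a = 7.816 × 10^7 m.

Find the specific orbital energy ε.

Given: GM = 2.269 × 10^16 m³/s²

ε = −GM / (2a).
ε = −2.269e+16 / (2 · 7.816e+07) J/kg ≈ -1.452e+08 J/kg = -145.2 MJ/kg.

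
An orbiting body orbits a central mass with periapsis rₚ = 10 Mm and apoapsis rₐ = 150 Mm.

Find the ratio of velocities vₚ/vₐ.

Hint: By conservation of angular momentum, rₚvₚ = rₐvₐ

Convert to SI: rₚ = 10 Mm = 1e+07 m; rₐ = 150 Mm = 1.5e+08 m.
Conservation of angular momentum gives rₚvₚ = rₐvₐ, so vₚ/vₐ = rₐ/rₚ.
vₚ/vₐ = 1.5e+08 / 1e+07 ≈ 15.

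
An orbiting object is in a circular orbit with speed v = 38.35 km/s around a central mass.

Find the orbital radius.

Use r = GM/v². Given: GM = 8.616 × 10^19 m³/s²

Convert to SI: v = 38.35 km/s = 38350 m/s.
For a circular orbit, v² = GM / r, so r = GM / v².
r = 8.616e+19 / (38350)² m ≈ 5.858e+10 m = 5.858 × 10^10 m.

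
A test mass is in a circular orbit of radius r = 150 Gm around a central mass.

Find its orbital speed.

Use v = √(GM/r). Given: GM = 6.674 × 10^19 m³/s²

Convert to SI: r = 150 Gm = 1.5e+11 m.
For a circular orbit, gravity supplies the centripetal force, so v = √(GM / r).
v = √(6.674e+19 / 1.5e+11) m/s ≈ 2.109e+04 m/s = 21.09 km/s.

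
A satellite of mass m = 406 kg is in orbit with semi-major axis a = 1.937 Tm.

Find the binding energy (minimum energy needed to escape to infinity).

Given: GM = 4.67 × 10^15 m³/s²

Convert to SI: a = 1.937 Tm = 1.937e+12 m.
Total orbital energy is E = −GMm/(2a); binding energy is E_bind = −E = GMm/(2a).
E_bind = 4.67e+15 · 406 / (2 · 1.937e+12) J ≈ 4.894e+05 J = 489.4 kJ.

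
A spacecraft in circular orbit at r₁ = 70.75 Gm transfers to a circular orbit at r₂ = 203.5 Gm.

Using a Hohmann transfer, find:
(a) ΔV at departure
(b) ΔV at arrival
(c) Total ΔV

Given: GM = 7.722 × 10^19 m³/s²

Convert to SI: r₁ = 70.75 Gm = 7.075e+10 m; r₂ = 203.5 Gm = 2.035e+11 m.
Transfer semi-major axis: a_t = (r₁ + r₂)/2 = (7.075e+10 + 2.035e+11)/2 = 1.37125e+11 m.
Circular speeds: v₁ = √(GM/r₁) = 33037.1 m/s, v₂ = √(GM/r₂) = 19479.7 m/s.
Transfer speeds (vis-viva v² = GM(2/r − 1/a_t)): v₁ᵗ = 40246.3 m/s, v₂ᵗ = 13992.3 m/s.
(a) ΔV₁ = |v₁ᵗ − v₁| ≈ 7209 m/s = 7.209 km/s.
(b) ΔV₂ = |v₂ − v₂ᵗ| ≈ 5487 m/s = 5.487 km/s.
(c) ΔV_total = ΔV₁ + ΔV₂ ≈ 1.27e+04 m/s = 12.7 km/s.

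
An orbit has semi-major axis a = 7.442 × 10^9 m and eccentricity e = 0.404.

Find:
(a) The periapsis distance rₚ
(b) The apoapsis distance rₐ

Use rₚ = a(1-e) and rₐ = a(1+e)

(a) rₚ = a(1 − e) = 7.442e+09 · (1 − 0.404) = 7.442e+09 · 0.596 ≈ 4.435e+09 m = 4.435 × 10^9 m.
(b) rₐ = a(1 + e) = 7.442e+09 · (1 + 0.404) = 7.442e+09 · 1.404 ≈ 1.045e+10 m = 1.045 × 10^10 m.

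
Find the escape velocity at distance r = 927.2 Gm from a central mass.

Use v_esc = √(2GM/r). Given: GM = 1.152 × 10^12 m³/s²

Convert to SI: r = 927.2 Gm = 9.272e+11 m.
Escape velocity comes from setting total energy to zero: ½v² − GM/r = 0 ⇒ v_esc = √(2GM / r).
v_esc = √(2 · 1.152e+12 / 9.272e+11) m/s ≈ 1.576 m/s = 1.576 m/s.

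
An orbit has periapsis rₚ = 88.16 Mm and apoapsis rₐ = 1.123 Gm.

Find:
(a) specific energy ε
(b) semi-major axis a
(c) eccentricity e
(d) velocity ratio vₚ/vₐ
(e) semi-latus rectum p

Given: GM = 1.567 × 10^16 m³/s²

Convert to SI: rₚ = 88.16 Mm = 8.816e+07 m; rₐ = 1.123 Gm = 1.123e+09 m.
(a) With a = (rₚ + rₐ)/2 = 6.0558e+08 m, ε = −GM/(2a) = −1.567e+16/(2 · 6.0558e+08) J/kg ≈ -1.294e+07 J/kg
(b) a = (rₚ + rₐ)/2 = (8.816e+07 + 1.123e+09)/2 ≈ 6.056e+08 m
(c) e = (rₐ − rₚ)/(rₐ + rₚ) = (1.123e+09 − 8.816e+07)/(1.123e+09 + 8.816e+07) ≈ 0.8544
(d) Conservation of angular momentum (rₚvₚ = rₐvₐ) gives vₚ/vₐ = rₐ/rₚ = 1.123e+09/8.816e+07 ≈ 12.74
(e) From a = (rₚ + rₐ)/2 = 6.0558e+08 m and e = (rₐ − rₚ)/(rₐ + rₚ) = 0.854421, p = a(1 − e²) = 6.0558e+08 · (1 − (0.854421)²) ≈ 1.635e+08 m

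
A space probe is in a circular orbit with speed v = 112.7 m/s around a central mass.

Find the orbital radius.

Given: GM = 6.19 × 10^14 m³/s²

For a circular orbit, v² = GM / r, so r = GM / v².
r = 6.19e+14 / (112.7)² m ≈ 4.874e+10 m = 4.874 × 10^10 m.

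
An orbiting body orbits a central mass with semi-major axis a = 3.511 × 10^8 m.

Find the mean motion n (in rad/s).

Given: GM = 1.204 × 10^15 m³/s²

n = √(GM / a³).
n = √(1.204e+15 / (3.511e+08)³) rad/s ≈ 5.274e-06 rad/s.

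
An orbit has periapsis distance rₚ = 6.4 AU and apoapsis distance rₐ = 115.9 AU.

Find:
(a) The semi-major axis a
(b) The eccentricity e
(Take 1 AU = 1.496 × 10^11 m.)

Convert to SI: rₚ = 6.4 AU = 9.5744e+11 m; rₐ = 115.9 AU = 1.73386e+13 m.
(a) a = (rₚ + rₐ) / 2 = (9.5744e+11 + 1.73386e+13) / 2 ≈ 9.148e+12 m = 61.15 AU.
(b) e = (rₐ − rₚ) / (rₐ + rₚ) = (1.73386e+13 − 9.5744e+11) / (1.73386e+13 + 9.5744e+11) ≈ 0.8953.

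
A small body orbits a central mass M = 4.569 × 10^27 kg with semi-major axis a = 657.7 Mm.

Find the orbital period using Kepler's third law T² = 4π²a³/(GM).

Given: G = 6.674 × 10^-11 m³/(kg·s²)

Convert to SI: a = 657.7 Mm = 6.577e+08 m.
GM = G · M = 6.674e-11 · 4.569e+27 = 3.04935e+17 m³/s².
Kepler's third law: T = 2π √(a³ / GM).
Substituting a = 6.577e+08 m and GM = 3.04935e+17 m³/s²:
T = 2π √((6.577e+08)³ / 3.04935e+17) s
T ≈ 1.919e+05 s = 2.221 days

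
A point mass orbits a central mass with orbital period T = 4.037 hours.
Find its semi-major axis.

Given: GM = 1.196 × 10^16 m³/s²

Convert to SI: T = 4.037 hours = 14533.2 s.
Invert Kepler's third law: a = (GM · T² / (4π²))^(1/3).
Substituting T = 14533.2 s and GM = 1.196e+16 m³/s²:
a = (1.196e+16 · (14533.2)² / (4π²))^(1/3) m
a ≈ 4e+07 m = 40 Mm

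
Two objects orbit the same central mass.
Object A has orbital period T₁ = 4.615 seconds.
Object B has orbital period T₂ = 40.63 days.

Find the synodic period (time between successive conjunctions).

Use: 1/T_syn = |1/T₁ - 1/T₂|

Convert to SI: T₂ = 40.63 days = 3.51043e+06 s.
T_syn = |T₁ · T₂ / (T₁ − T₂)|.
T_syn = |4.615 · 3.51043e+06 / (4.615 − 3.51043e+06)| s ≈ 4.615 s = 4.615 seconds.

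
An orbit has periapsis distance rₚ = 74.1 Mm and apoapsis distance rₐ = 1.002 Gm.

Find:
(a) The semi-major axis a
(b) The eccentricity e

Convert to SI: rₚ = 74.1 Mm = 7.41e+07 m; rₐ = 1.002 Gm = 1.002e+09 m.
(a) a = (rₚ + rₐ) / 2 = (7.41e+07 + 1.002e+09) / 2 ≈ 5.38e+08 m = 538 Mm.
(b) e = (rₐ − rₚ) / (rₐ + rₚ) = (1.002e+09 − 7.41e+07) / (1.002e+09 + 7.41e+07) ≈ 0.8623.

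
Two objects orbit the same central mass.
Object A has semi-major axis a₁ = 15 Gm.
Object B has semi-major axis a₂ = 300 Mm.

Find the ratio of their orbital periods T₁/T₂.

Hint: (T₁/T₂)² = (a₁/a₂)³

Convert to SI: a₁ = 15 Gm = 1.5e+10 m; a₂ = 300 Mm = 3e+08 m.
From Kepler's third law, (T₁/T₂)² = (a₁/a₂)³, so T₁/T₂ = (a₁/a₂)^(3/2).
a₁/a₂ = 1.5e+10 / 3e+08 = 50.
T₁/T₂ = (50)^(3/2) ≈ 353.6.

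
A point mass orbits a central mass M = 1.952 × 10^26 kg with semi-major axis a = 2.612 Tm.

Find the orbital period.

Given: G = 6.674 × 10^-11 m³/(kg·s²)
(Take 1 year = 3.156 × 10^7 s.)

Convert to SI: a = 2.612 Tm = 2.612e+12 m.
GM = G · M = 6.674e-11 · 1.952e+26 = 1.30276e+16 m³/s².
Kepler's third law: T = 2π √(a³ / GM).
Substituting a = 2.612e+12 m and GM = 1.30276e+16 m³/s²:
T = 2π √((2.612e+12)³ / 1.30276e+16) s
T ≈ 2.324e+11 s = 7363 years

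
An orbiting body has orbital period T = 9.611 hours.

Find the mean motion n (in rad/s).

Convert to SI: T = 9.611 hours = 34599.6 s.
n = 2π / T.
n = 2π / 34599.6 s ≈ 0.0001816 rad/s.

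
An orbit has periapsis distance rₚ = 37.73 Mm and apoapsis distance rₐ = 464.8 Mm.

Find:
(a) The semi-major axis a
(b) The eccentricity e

Convert to SI: rₚ = 37.73 Mm = 3.773e+07 m; rₐ = 464.8 Mm = 4.648e+08 m.
(a) a = (rₚ + rₐ) / 2 = (3.773e+07 + 4.648e+08) / 2 ≈ 2.513e+08 m = 251.3 Mm.
(b) e = (rₐ − rₚ) / (rₐ + rₚ) = (4.648e+08 − 3.773e+07) / (4.648e+08 + 3.773e+07) ≈ 0.8498.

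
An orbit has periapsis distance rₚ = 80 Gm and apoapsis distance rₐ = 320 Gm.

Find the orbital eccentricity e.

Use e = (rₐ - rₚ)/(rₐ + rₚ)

Convert to SI: rₚ = 80 Gm = 8e+10 m; rₐ = 320 Gm = 3.2e+11 m.
e = (rₐ − rₚ) / (rₐ + rₚ).
e = (3.2e+11 − 8e+10) / (3.2e+11 + 8e+10) = 2.4e+11 / 4e+11 ≈ 0.6.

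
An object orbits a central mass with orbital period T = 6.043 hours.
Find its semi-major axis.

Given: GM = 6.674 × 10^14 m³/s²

Convert to SI: T = 6.043 hours = 21754.8 s.
Invert Kepler's third law: a = (GM · T² / (4π²))^(1/3).
Substituting T = 21754.8 s and GM = 6.674e+14 m³/s²:
a = (6.674e+14 · (21754.8)² / (4π²))^(1/3) m
a ≈ 2e+07 m = 20 Mm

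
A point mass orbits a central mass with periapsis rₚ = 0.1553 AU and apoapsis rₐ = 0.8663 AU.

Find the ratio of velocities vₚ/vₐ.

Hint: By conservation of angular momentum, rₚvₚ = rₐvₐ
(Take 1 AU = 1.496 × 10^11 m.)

Convert to SI: rₚ = 0.1553 AU = 2.32329e+10 m; rₐ = 0.8663 AU = 1.29598e+11 m.
Conservation of angular momentum gives rₚvₚ = rₐvₐ, so vₚ/vₐ = rₐ/rₚ.
vₚ/vₐ = 1.29598e+11 / 2.32329e+10 ≈ 5.578.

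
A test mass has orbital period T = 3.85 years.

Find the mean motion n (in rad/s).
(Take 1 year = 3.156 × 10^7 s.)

Convert to SI: T = 3.85 years = 1.21506e+08 s.
n = 2π / T.
n = 2π / 1.21506e+08 s ≈ 5.171e-08 rad/s.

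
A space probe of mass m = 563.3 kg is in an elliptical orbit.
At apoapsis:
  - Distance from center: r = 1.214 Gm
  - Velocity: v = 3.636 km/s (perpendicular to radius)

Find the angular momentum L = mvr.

Convert to SI: r = 1.214 Gm = 1.214e+09 m; v = 3.636 km/s = 3636 m/s.
Since v is perpendicular to r, L = m · v · r.
L = 563.3 · 3636 · 1.214e+09 kg·m²/s ≈ 2.486e+15 kg·m²/s.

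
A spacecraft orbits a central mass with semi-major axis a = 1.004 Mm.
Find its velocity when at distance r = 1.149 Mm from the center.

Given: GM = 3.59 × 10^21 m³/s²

Convert to SI: a = 1.004 Mm = 1.004e+06 m; r = 1.149 Mm = 1.149e+06 m.
Vis-viva: v = √(GM · (2/r − 1/a)).
2/r − 1/a = 2/1.149e+06 − 1/1.004e+06 = 7.44628e-07 m⁻¹.
v = √(3.59e+21 · 7.44628e-07) m/s ≈ 5.17e+07 m/s = 5.17e+04 km/s.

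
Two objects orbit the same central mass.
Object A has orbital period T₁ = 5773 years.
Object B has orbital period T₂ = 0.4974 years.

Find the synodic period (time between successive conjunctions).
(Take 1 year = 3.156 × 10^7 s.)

Convert to SI: T₁ = 5773 years = 1.82196e+11 s; T₂ = 0.4974 years = 1.56979e+07 s.
T_syn = |T₁ · T₂ / (T₁ − T₂)|.
T_syn = |1.82196e+11 · 1.56979e+07 / (1.82196e+11 − 1.56979e+07)| s ≈ 1.57e+07 s = 0.4974 years.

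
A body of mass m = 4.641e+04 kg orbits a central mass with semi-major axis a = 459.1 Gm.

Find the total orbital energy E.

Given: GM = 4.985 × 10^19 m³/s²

Convert to SI: a = 459.1 Gm = 4.591e+11 m.
E = −GMm / (2a).
E = −4.985e+19 · 4.641e+04 / (2 · 4.591e+11) J ≈ -2.52e+12 J = -2.52 TJ.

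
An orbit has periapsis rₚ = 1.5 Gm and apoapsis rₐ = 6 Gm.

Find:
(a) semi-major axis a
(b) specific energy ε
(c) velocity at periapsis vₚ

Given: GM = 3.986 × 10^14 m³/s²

Convert to SI: rₚ = 1.5 Gm = 1.5e+09 m; rₐ = 6 Gm = 6e+09 m.
(a) a = (rₚ + rₐ)/2 = (1.5e+09 + 6e+09)/2 ≈ 3.75e+09 m
(b) With a = (rₚ + rₐ)/2 = 3.75e+09 m, ε = −GM/(2a) = −3.986e+14/(2 · 3.75e+09) J/kg ≈ -5.315e+04 J/kg
(c) With a = (rₚ + rₐ)/2 = 3.75e+09 m, vₚ = √(GM (2/rₚ − 1/a)) = √(3.986e+14 · (2/1.5e+09 − 1/3.75e+09)) m/s ≈ 652.1 m/s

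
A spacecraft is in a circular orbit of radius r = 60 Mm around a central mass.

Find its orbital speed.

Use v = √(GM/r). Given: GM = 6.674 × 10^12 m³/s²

Convert to SI: r = 60 Mm = 6e+07 m.
For a circular orbit, gravity supplies the centripetal force, so v = √(GM / r).
v = √(6.674e+12 / 6e+07) m/s ≈ 333.5 m/s = 333.5 m/s.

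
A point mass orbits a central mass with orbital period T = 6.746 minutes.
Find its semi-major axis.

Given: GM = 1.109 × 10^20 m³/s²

Convert to SI: T = 6.746 minutes = 404.76 s.
Invert Kepler's third law: a = (GM · T² / (4π²))^(1/3).
Substituting T = 404.76 s and GM = 1.109e+20 m³/s²:
a = (1.109e+20 · (404.76)² / (4π²))^(1/3) m
a ≈ 7.721e+07 m = 7.721 × 10^7 m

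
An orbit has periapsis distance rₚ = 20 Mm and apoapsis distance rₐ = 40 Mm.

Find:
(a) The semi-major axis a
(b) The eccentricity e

Convert to SI: rₚ = 20 Mm = 2e+07 m; rₐ = 40 Mm = 4e+07 m.
(a) a = (rₚ + rₐ) / 2 = (2e+07 + 4e+07) / 2 ≈ 3e+07 m = 30 Mm.
(b) e = (rₐ − rₚ) / (rₐ + rₚ) = (4e+07 − 2e+07) / (4e+07 + 2e+07) ≈ 0.3333.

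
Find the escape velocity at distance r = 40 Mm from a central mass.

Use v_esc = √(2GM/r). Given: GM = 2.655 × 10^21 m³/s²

Convert to SI: r = 40 Mm = 4e+07 m.
Escape velocity comes from setting total energy to zero: ½v² − GM/r = 0 ⇒ v_esc = √(2GM / r).
v_esc = √(2 · 2.655e+21 / 4e+07) m/s ≈ 1.152e+07 m/s = 1.152e+04 km/s.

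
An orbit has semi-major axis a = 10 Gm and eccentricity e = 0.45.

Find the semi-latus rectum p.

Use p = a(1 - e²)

Convert to SI: a = 10 Gm = 1e+10 m.
p = a (1 − e²).
p = 1e+10 · (1 − (0.45)²) = 1e+10 · 0.7975 ≈ 7.975e+09 m = 7.975 Gm.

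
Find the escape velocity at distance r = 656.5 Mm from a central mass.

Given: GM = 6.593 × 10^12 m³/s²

Convert to SI: r = 656.5 Mm = 6.565e+08 m.
Escape velocity comes from setting total energy to zero: ½v² − GM/r = 0 ⇒ v_esc = √(2GM / r).
v_esc = √(2 · 6.593e+12 / 6.565e+08) m/s ≈ 141.7 m/s = 141.7 m/s.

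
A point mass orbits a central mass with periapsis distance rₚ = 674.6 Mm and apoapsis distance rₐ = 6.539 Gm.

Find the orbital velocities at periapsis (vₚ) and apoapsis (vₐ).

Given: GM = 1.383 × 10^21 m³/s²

Convert to SI: rₚ = 674.6 Mm = 6.746e+08 m; rₐ = 6.539 Gm = 6.539e+09 m.
Use the vis-viva equation v² = GM(2/r − 1/a) with a = (rₚ + rₐ)/2 = (6.746e+08 + 6.539e+09)/2 = 3.6068e+09 m.
vₚ = √(GM · (2/rₚ − 1/a)) = √(1.383e+21 · (2/6.746e+08 − 1/3.6068e+09)) m/s ≈ 1.928e+06 m/s = 1928 km/s.
vₐ = √(GM · (2/rₐ − 1/a)) = √(1.383e+21 · (2/6.539e+09 − 1/3.6068e+09)) m/s ≈ 1.989e+05 m/s = 198.9 km/s.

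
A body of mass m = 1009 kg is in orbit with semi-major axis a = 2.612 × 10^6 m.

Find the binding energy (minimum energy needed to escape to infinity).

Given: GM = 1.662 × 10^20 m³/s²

Total orbital energy is E = −GMm/(2a); binding energy is E_bind = −E = GMm/(2a).
E_bind = 1.662e+20 · 1009 / (2 · 2.612e+06) J ≈ 3.21e+16 J = 32.1 PJ.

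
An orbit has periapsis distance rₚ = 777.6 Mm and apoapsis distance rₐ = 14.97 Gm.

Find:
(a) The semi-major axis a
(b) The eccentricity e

Convert to SI: rₚ = 777.6 Mm = 7.776e+08 m; rₐ = 14.97 Gm = 1.497e+10 m.
(a) a = (rₚ + rₐ) / 2 = (7.776e+08 + 1.497e+10) / 2 ≈ 7.874e+09 m = 7.874 Gm.
(b) e = (rₐ − rₚ) / (rₐ + rₚ) = (1.497e+10 − 7.776e+08) / (1.497e+10 + 7.776e+08) ≈ 0.9012.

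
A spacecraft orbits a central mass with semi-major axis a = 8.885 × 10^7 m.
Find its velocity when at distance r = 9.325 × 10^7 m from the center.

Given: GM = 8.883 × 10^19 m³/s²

Vis-viva: v = √(GM · (2/r − 1/a)).
2/r − 1/a = 2/9.325e+07 − 1/8.885e+07 = 1.01928e-08 m⁻¹.
v = √(8.883e+19 · 1.01928e-08) m/s ≈ 9.515e+05 m/s = 951.5 km/s.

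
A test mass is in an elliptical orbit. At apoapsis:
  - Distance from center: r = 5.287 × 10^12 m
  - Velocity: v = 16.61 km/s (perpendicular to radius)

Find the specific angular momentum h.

Convert to SI: v = 16.61 km/s = 16610 m/s.
With v perpendicular to r, h = r · v.
h = 5.287e+12 · 16610 m²/s ≈ 8.782e+16 m²/s.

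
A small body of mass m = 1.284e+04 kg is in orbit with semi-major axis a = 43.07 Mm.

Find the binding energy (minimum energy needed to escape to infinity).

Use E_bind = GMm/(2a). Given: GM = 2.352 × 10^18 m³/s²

Convert to SI: a = 43.07 Mm = 4.307e+07 m.
Total orbital energy is E = −GMm/(2a); binding energy is E_bind = −E = GMm/(2a).
E_bind = 2.352e+18 · 1.284e+04 / (2 · 4.307e+07) J ≈ 3.506e+14 J = 350.6 TJ.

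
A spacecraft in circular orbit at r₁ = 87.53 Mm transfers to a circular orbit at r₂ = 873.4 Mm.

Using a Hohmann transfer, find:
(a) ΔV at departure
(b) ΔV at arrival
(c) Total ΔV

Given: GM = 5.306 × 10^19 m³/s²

Convert to SI: r₁ = 87.53 Mm = 8.753e+07 m; r₂ = 873.4 Mm = 8.734e+08 m.
Transfer semi-major axis: a_t = (r₁ + r₂)/2 = (8.753e+07 + 8.734e+08)/2 = 4.80465e+08 m.
Circular speeds: v₁ = √(GM/r₁) = 778583 m/s, v₂ = √(GM/r₂) = 246477 m/s.
Transfer speeds (vis-viva v² = GM(2/r − 1/a_t)): v₁ᵗ = 1.04974e+06 m/s, v₂ᵗ = 105202 m/s.
(a) ΔV₁ = |v₁ᵗ − v₁| ≈ 2.712e+05 m/s = 271.2 km/s.
(b) ΔV₂ = |v₂ − v₂ᵗ| ≈ 1.413e+05 m/s = 141.3 km/s.
(c) ΔV_total = ΔV₁ + ΔV₂ ≈ 4.124e+05 m/s = 412.4 km/s.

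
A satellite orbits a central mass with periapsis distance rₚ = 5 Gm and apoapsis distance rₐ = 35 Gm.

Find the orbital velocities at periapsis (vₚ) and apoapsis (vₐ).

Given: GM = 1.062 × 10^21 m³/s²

Convert to SI: rₚ = 5 Gm = 5e+09 m; rₐ = 35 Gm = 3.5e+10 m.
Use the vis-viva equation v² = GM(2/r − 1/a) with a = (rₚ + rₐ)/2 = (5e+09 + 3.5e+10)/2 = 2e+10 m.
vₚ = √(GM · (2/rₚ − 1/a)) = √(1.062e+21 · (2/5e+09 − 1/2e+10)) m/s ≈ 6.097e+05 m/s = 609.7 km/s.
vₐ = √(GM · (2/rₐ − 1/a)) = √(1.062e+21 · (2/3.5e+10 − 1/2e+10)) m/s ≈ 8.71e+04 m/s = 87.1 km/s.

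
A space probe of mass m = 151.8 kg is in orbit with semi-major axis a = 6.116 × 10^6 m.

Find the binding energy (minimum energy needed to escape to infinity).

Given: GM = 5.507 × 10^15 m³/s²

Total orbital energy is E = −GMm/(2a); binding energy is E_bind = −E = GMm/(2a).
E_bind = 5.507e+15 · 151.8 / (2 · 6.116e+06) J ≈ 6.834e+10 J = 68.34 GJ.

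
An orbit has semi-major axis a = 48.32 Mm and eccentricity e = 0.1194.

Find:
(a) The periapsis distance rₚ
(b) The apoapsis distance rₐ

Convert to SI: a = 48.32 Mm = 4.832e+07 m.
(a) rₚ = a(1 − e) = 4.832e+07 · (1 − 0.1194) = 4.832e+07 · 0.8806 ≈ 4.255e+07 m = 42.55 Mm.
(b) rₐ = a(1 + e) = 4.832e+07 · (1 + 0.1194) = 4.832e+07 · 1.1194 ≈ 5.409e+07 m = 54.09 Mm.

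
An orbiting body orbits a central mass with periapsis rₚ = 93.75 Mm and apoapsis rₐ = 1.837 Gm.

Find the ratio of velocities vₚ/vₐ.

Convert to SI: rₚ = 93.75 Mm = 9.375e+07 m; rₐ = 1.837 Gm = 1.837e+09 m.
Conservation of angular momentum gives rₚvₚ = rₐvₐ, so vₚ/vₐ = rₐ/rₚ.
vₚ/vₐ = 1.837e+09 / 9.375e+07 ≈ 19.59.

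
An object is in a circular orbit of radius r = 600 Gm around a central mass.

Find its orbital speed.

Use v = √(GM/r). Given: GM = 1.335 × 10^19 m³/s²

Convert to SI: r = 600 Gm = 6e+11 m.
For a circular orbit, gravity supplies the centripetal force, so v = √(GM / r).
v = √(1.335e+19 / 6e+11) m/s ≈ 4717 m/s = 4.717 km/s.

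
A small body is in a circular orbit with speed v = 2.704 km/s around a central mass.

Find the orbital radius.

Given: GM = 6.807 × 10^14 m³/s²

Convert to SI: v = 2.704 km/s = 2704 m/s.
For a circular orbit, v² = GM / r, so r = GM / v².
r = 6.807e+14 / (2704)² m ≈ 9.31e+07 m = 9.31 × 10^7 m.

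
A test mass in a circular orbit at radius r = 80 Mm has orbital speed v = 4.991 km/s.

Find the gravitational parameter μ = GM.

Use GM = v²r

Convert to SI: r = 80 Mm = 8e+07 m; v = 4.991 km/s = 4991 m/s.
For a circular orbit v² = GM/r, so GM = v² · r.
GM = (4991)² · 8e+07 m³/s² ≈ 1.993e+15 m³/s² = 1.993 × 10^15 m³/s².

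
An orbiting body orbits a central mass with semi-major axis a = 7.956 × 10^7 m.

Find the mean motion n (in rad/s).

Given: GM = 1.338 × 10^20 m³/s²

n = √(GM / a³).
n = √(1.338e+20 / (7.956e+07)³) rad/s ≈ 0.0163 rad/s.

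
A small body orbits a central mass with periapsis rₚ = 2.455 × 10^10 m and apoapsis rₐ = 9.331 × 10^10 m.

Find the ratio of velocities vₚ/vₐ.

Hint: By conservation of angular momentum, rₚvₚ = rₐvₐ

Conservation of angular momentum gives rₚvₚ = rₐvₐ, so vₚ/vₐ = rₐ/rₚ.
vₚ/vₐ = 9.331e+10 / 2.455e+10 ≈ 3.801.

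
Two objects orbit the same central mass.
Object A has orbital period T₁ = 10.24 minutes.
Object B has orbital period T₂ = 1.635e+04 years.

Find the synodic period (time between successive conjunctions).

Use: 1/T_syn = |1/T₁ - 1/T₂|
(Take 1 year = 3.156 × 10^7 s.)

Convert to SI: T₁ = 10.24 minutes = 614.4 s; T₂ = 1.635e+04 years = 5.16006e+11 s.
T_syn = |T₁ · T₂ / (T₁ − T₂)|.
T_syn = |614.4 · 5.16006e+11 / (614.4 − 5.16006e+11)| s ≈ 614.4 s = 10.24 minutes.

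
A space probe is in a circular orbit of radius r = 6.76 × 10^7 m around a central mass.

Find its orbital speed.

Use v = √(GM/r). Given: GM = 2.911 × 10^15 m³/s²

For a circular orbit, gravity supplies the centripetal force, so v = √(GM / r).
v = √(2.911e+15 / 6.76e+07) m/s ≈ 6562 m/s = 6.562 km/s.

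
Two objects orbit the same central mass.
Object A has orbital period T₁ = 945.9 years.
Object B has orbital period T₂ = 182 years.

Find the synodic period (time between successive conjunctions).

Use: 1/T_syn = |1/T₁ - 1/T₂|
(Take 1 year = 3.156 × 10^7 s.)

Convert to SI: T₁ = 945.9 years = 2.98526e+10 s; T₂ = 182 years = 5.74392e+09 s.
T_syn = |T₁ · T₂ / (T₁ − T₂)|.
T_syn = |2.98526e+10 · 5.74392e+09 / (2.98526e+10 − 5.74392e+09)| s ≈ 7.112e+09 s = 225.4 years.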